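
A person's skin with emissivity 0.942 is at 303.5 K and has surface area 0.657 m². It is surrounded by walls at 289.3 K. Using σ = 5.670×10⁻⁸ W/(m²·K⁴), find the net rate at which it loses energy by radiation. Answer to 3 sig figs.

Area A = 0.657 m².
Net radiated power P_net = εσA(T⁴ − T₀⁴) = 0.942×5.670×10⁻⁸×0.657×(303.5⁴ − 289.3⁴).
T⁴ − T₀⁴ = 8.48467×10⁹ − 7.00477×10⁹ = 1.47990×10⁹ K⁴, so P_net = 51.9 W.

Net loss ≈ 51.9 W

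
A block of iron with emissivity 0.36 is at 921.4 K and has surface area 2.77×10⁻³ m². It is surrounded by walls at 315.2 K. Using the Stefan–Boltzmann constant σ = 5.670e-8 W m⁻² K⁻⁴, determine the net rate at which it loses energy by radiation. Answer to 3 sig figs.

Area A = 2.77×10⁻³ m².
Net radiated power P_net = εσA(T⁴ − T₀⁴) = 0.36×5.670×10⁻⁸×2.77×10⁻³×(921.4⁴ − 315.2⁴).
T⁴ − T₀⁴ = 7.20764×10¹¹ − 9.87063×10⁹ = 7.10893×10¹¹ K⁴, so P_net = 40.2 W.

Net loss ≈ 40.2 W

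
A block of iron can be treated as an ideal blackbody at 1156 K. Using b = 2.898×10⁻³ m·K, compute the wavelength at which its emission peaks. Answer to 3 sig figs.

Wien's displacement law: λ_max = b/T = (2.898×10⁻³ m·K)/(1156 K) = 2.507×10⁻⁶ m.
That is 2.51×10³ nm, in the infrared range.

λ_max ≈ 2.51×10³ nm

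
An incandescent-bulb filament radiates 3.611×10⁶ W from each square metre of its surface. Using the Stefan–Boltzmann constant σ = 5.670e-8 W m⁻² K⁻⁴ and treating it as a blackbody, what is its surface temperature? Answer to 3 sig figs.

T ≈ 2.82×10³ K

I = σT⁴, so T = (I/σ)^(1/4) = (3.611×10⁶/(5.670×10⁻⁸))^(1/4) = 2.82×10³ K.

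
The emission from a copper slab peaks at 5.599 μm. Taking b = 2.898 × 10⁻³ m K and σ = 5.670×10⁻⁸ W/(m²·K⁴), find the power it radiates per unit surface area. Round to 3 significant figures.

Wien's law: T = b/λ_max = 2.898×10⁻³/5.599×10⁻⁶ = 517.592 K.
Then I = σT⁴ = 5.670×10⁻⁸×(517.592)⁴ = 4.07×10³ W/m².

I ≈ 4.07×10³ W/m²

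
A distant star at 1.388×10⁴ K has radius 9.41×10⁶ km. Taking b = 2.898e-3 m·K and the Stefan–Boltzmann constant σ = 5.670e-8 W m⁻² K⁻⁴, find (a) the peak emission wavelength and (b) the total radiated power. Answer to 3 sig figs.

λ_max ≈ 209 nm; P ≈ 2.34×10³⁰ W

(a) λ_max = b/T = 2.898×10⁻³/1.388×10⁴ = 2.088×10⁻⁷ m = 209 nm.
Surface area A = 4πR² = 4π(9.41×10⁹ m)² = 1.11273×10²¹ m².
(b) P = σAT⁴ = 5.670×10⁻⁸×1.11273×10²¹×(1.388×10⁴)⁴ = 2.34×10³⁰ W.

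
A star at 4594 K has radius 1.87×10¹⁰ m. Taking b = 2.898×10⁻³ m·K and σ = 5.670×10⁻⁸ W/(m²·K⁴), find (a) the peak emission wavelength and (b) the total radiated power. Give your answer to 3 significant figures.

(a) λ_max = b/T = 2.898×10⁻³/4594 = 6.308×10⁻⁷ m = 631 nm.
Surface area A = 4πR² = 4π(1.87×10¹⁰ m)² = 4.39433×10²¹ m².
(b) P = σAT⁴ = 5.670×10⁻⁸×4.39433×10²¹×(4594)⁴ = 1.11×10²⁹ W.

λ_max ≈ 631 nm; P ≈ 1.11×10²⁹ W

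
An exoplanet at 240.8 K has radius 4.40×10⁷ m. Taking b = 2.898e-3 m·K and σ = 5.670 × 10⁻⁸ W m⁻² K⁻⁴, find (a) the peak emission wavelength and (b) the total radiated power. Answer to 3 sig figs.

(a) λ_max = b/T = 2.898×10⁻³/240.8 = 1.203×10⁻⁵ m = 12.0 μm.
Surface area A = 4πR² = 4π(4.40×10⁷ m)² = 2.43285×10¹⁶ m².
(b) P = σAT⁴ = 5.670×10⁻⁸×2.43285×10¹⁶×(240.8)⁴ = 4.64×10¹⁸ W.

λ_max ≈ 12.0 μm; P ≈ 4.64×10¹⁸ W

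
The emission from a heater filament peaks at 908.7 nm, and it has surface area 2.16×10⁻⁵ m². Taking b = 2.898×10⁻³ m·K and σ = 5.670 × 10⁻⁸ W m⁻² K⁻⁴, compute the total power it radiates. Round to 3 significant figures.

P ≈ 127 W

Wien's law: T = b/λ_max = 2.898×10⁻³/9.087×10⁻⁷ = 3189.17 K.
Area A = 2.16×10⁻⁵ m².
Then P = σAT⁴ = 5.670×10⁻⁸×2.16×10⁻⁵×(3189.17)⁴ = 127 W.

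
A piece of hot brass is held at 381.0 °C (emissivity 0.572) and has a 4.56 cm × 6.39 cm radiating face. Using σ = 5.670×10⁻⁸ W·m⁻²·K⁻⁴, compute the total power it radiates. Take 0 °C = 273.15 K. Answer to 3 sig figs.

P ≈ 17.3 W

T = 381.0 °C + 273.15 = 654.15 K.
Area A = 0.0456 × 0.0639 = 2.91384×10⁻³ m².
P = εσAT⁴ = 0.572 × 5.670×10⁻⁸ × 2.91384×10⁻³ × (654.15)⁴ = 17.3 W.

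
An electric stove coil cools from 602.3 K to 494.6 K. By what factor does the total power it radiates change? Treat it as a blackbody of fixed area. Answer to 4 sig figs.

P₂/P₁ ≈ 0.4547

P ∝ T⁴, so P₂/P₁ = (T₂/T₁)⁴ = (494.6/602.3)⁴ = (0.821185)⁴ = 0.4547.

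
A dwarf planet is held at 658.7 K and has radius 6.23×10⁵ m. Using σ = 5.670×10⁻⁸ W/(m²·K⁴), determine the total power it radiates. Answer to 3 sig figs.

P ≈ 5.21×10¹⁶ W

Surface area A = 4πR² = 4π(6.23×10⁵ m)² = 4.87737×10¹² m².
P = σAT⁴ = 5.670×10⁻⁸ × 4.87737×10¹² × (658.7)⁴ = 5.21×10¹⁶ W.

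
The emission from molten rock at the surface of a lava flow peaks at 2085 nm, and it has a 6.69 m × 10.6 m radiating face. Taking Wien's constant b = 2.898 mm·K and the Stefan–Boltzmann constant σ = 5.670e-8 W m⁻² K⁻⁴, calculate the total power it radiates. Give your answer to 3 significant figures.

P ≈ 1.50×10⁷ W

Wien's law: T = b/λ_max = 2.898×10⁻³/2.085×10⁻⁶ = 1389.93 K.
Area A = 6.69 × 10.6 = 70.914 m².
Then P = σAT⁴ = 5.670×10⁻⁸×70.914×(1389.93)⁴ = 1.50×10⁷ W.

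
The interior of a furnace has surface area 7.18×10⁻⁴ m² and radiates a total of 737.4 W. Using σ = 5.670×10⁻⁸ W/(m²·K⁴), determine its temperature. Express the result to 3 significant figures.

Area A = 7.18×10⁻⁴ m².
P = σAT⁴ ⇒ T = (P/(σA))^(1/4) = (737.4/(5.670×10⁻⁸×7.18×10⁻⁴))^(1/4) = 2.06×10³ K.

T ≈ 2.06×10³ K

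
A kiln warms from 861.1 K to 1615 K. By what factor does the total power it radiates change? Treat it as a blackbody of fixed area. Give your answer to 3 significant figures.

P ∝ T⁴, so P₂/P₁ = (T₂/T₁)⁴ = (1615/861.1)⁴ = (1.87551)⁴ = 12.4.

P₂/P₁ ≈ 12.4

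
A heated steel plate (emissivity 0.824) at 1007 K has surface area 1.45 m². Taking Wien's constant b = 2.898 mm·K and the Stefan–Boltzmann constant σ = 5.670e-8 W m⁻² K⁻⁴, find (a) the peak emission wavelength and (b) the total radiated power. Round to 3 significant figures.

(a) λ_max = b/T = 2.898×10⁻³/1007 = 2.878×10⁻⁶ m = 2.88 μm.
Area A = 1.45 m².
(b) P = εσAT⁴ = 0.824×5.670×10⁻⁸×1.45×(1007)⁴ = 6.97×10⁴ W.

λ_max ≈ 2.88 μm; P ≈ 6.97×10⁴ W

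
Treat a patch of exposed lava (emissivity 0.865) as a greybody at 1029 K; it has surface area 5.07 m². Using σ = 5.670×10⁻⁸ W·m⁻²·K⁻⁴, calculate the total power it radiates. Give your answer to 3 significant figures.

Area A = 5.07 m².
P = εσAT⁴ = 0.865 × 5.670×10⁻⁸ × 5.07 × (1029)⁴ = 2.79×10⁵ W.

P ≈ 2.79×10⁵ W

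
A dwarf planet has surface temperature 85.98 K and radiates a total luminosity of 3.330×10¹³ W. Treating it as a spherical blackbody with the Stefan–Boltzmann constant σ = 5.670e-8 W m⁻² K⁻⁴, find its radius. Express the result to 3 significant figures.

R ≈ 9.25×10⁵ m

L = 4πR²σT⁴ ⇒ R = √(L/(4πσT⁴)).
σT⁴ = 3.09865 W/m², so R = √(3.330×10¹³/(4π×3.09865)) = 9.25×10⁵ m.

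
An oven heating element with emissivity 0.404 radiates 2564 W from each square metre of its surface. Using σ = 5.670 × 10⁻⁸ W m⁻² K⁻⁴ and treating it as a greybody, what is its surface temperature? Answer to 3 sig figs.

I = εσT⁴, so T = (I/εσ)^(1/4) = (2564/(0.404×5.670×10⁻⁸))^(1/4) = 578 K.

T ≈ 578 K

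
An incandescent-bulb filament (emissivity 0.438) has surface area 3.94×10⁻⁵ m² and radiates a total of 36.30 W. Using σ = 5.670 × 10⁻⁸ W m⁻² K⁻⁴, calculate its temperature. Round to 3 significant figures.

T ≈ 2.47×10³ K

Area A = 3.94×10⁻⁵ m².
P = εσAT⁴ ⇒ T = (P/(εσA))^(1/4) = (36.30/(0.438×5.670×10⁻⁸×3.94×10⁻⁵))^(1/4) = 2.47×10³ K.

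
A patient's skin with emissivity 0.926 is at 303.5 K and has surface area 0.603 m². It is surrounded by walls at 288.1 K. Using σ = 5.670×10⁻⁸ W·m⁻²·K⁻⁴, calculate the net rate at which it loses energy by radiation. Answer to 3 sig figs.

Net loss ≈ 50.5 W

Area A = 0.603 m².
Net radiated power P_net = εσA(T⁴ − T₀⁴) = 0.926×5.670×10⁻⁸×0.603×(303.5⁴ − 288.1⁴).
T⁴ − T₀⁴ = 8.48467×10⁹ − 6.88927×10⁹ = 1.59540×10⁹ K⁴, so P_net = 50.5 W.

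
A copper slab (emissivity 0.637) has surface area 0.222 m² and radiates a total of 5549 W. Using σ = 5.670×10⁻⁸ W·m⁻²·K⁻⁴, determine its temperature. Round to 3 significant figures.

T ≈ 912 K

Area A = 0.222 m².
P = εσAT⁴ ⇒ T = (P/(εσA))^(1/4) = (5549/(0.637×5.670×10⁻⁸×0.222))^(1/4) = 912 K.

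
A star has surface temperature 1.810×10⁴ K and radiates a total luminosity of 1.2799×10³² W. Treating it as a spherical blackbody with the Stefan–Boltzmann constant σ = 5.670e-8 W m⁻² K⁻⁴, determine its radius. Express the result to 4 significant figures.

L = 4πR²σT⁴ ⇒ R = √(L/(4πσT⁴)).
σT⁴ = 6.08552×10⁹ W/m², so R = √(1.2799×10³²/(4π×6.08552×10⁹)) = 4.091×10¹⁰ m.

R ≈ 4.091×10¹⁰ m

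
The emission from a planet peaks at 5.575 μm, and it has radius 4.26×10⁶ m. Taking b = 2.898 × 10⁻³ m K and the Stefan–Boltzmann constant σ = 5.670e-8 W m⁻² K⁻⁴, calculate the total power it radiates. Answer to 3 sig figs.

P ≈ 9.44×10¹⁷ W

Wien's law: T = b/λ_max = 2.898×10⁻³/5.575×10⁻⁶ = 519.821 K.
Surface area A = 4πR² = 4π(4.26×10⁶ m)² = 2.28049×10¹⁴ m².
Then P = σAT⁴ = 5.670×10⁻⁸×2.28049×10¹⁴×(519.821)⁴ = 9.44×10¹⁷ W.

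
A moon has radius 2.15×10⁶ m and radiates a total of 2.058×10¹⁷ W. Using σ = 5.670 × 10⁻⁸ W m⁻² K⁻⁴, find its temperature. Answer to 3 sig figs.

Surface area A = 4πR² = 4π(2.15×10⁶ m)² = 5.80880×10¹³ m².
P = σAT⁴ ⇒ T = (P/(σA))^(1/4) = (2.058×10¹⁷/(5.670×10⁻⁸×5.80880×10¹³))^(1/4) = 500 K.

T ≈ 500 K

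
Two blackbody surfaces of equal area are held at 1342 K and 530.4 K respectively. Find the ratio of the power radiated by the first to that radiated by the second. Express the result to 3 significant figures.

P₁/P₂ ≈ 41.0

With equal areas, P₁/P₂ = (T₁/T₂)⁴ = (1342/530.4)⁴ = 41.0.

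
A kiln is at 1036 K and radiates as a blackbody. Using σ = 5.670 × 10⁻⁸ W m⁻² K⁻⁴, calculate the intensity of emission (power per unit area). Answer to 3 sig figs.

Stefan–Boltzmann: I = σT⁴ = 5.670×10⁻⁸ × (1036)⁴ = 6.53×10⁴ W/m².

I ≈ 6.53×10⁴ W/m²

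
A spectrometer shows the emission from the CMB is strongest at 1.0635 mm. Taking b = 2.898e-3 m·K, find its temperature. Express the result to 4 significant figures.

T ≈ 2.725 K

Wien's law gives T = b/λ_max = (2.898×10⁻³ m·K)/(1.0635×10⁻³ m) = 2.725 K.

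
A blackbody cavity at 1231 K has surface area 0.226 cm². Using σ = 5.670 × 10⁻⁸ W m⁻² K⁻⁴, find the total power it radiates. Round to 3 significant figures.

Area A = 0.226 cm² = 2.26×10⁻⁵ m².
P = σAT⁴ = 5.670×10⁻⁸ × 2.26×10⁻⁵ × (1231)⁴ = 2.94 W.

P ≈ 2.94 W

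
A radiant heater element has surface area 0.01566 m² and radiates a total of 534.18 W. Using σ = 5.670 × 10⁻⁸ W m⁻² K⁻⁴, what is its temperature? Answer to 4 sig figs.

T ≈ 880.7 K

Area A = 0.01566 m².
P = σAT⁴ ⇒ T = (P/(σA))^(1/4) = (534.18/(5.670×10⁻⁸×0.01566))^(1/4) = 880.7 K.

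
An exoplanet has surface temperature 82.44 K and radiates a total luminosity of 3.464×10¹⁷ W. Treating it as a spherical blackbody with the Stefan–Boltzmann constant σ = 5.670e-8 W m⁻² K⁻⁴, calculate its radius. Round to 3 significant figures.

R ≈ 1.03×10⁸ m

L = 4πR²σT⁴ ⇒ R = √(L/(4πσT⁴)).
σT⁴ = 2.61900 W/m², so R = √(3.464×10¹⁷/(4π×2.61900)) = 1.03×10⁸ m.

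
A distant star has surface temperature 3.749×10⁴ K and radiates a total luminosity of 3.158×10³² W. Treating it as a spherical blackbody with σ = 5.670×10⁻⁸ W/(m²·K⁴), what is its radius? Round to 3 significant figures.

R ≈ 1.50×10¹⁰ m

L = 4πR²σT⁴ ⇒ R = √(L/(4πσT⁴)).
σT⁴ = 1.12007×10¹¹ W/m², so R = √(3.158×10³²/(4π×1.12007×10¹¹)) = 1.50×10¹⁰ m.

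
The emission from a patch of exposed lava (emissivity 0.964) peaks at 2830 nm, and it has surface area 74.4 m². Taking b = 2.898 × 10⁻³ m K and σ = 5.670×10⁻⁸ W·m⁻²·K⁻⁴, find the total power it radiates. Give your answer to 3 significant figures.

Wien's law: T = b/λ_max = 2.898×10⁻³/2.830×10⁻⁶ = 1024.03 K.
Area A = 74.4 m².
Then P = εσAT⁴ = 0.964×5.670×10⁻⁸×74.4×(1024.03)⁴ = 4.47×10⁶ W.

P ≈ 4.47×10⁶ W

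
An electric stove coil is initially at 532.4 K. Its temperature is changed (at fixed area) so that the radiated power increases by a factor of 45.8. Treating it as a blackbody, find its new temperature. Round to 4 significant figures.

T₂ ≈ 1385 K

P ∝ T⁴, so T₂/T₁ = (P₂/P₁)^(1/4) = (45.8)^(1/4) = 2.60146.
T₂ = 532.4 × 2.60146 = 1385 K.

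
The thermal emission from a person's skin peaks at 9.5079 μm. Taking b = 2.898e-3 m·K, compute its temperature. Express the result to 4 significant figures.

T ≈ 304.8 K

Wien's law gives T = b/λ_max = (2.898×10⁻³ m·K)/(9.5079×10⁻⁶ m) = 304.8 K.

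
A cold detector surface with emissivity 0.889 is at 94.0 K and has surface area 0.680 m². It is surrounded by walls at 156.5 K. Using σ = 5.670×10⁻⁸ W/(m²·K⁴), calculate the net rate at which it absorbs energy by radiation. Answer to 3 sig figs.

Net gain ≈ 17.9 W

Area A = 0.680 m².
Net radiated power P_net = εσA(T⁴ − T₀⁴) = 0.889×5.670×10⁻⁸×0.680×(94.0⁴ − 156.5⁴).
T⁴ − T₀⁴ = 7.80749×10⁷ − 5.99870×10⁸ = -5.21795×10⁸ K⁴, so P_net = -17.9 W — negative, meaning a net gain of 17.9 W.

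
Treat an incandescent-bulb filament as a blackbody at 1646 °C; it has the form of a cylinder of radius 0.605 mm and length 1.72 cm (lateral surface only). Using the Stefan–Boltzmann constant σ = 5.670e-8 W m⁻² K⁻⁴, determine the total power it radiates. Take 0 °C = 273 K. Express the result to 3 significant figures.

P ≈ 50.3 W

T = 1646 °C + 273 = 1919 K.
Lateral area A = 2πrL = 2π×6.05×10⁻⁴×0.0172 = 6.53828×10⁻⁵ m².
P = σAT⁴ = 5.670×10⁻⁸ × 6.53828×10⁻⁵ × (1919)⁴ = 50.3 W.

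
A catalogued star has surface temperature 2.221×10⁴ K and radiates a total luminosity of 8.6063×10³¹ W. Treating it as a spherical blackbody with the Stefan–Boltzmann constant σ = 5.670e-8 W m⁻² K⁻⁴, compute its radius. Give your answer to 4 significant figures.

R ≈ 2.228×10¹⁰ m

L = 4πR²σT⁴ ⇒ R = √(L/(4πσT⁴)).
σT⁴ = 1.37968×10¹⁰ W/m², so R = √(8.6063×10³¹/(4π×1.37968×10¹⁰)) = 2.228×10¹⁰ m.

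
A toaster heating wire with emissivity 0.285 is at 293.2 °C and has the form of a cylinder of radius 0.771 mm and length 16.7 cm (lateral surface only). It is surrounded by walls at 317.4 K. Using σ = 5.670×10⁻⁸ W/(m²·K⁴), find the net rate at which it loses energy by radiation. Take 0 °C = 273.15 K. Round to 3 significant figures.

Net loss ≈ 1.21 W

T = 293.2 °C + 273.15 = 566.35 K.
Lateral area A = 2πrL = 2π×7.71×10⁻⁴×0.167 = 8.09004×10⁻⁴ m².
Net radiated power P_net = εσA(T⁴ − T₀⁴) = 0.285×5.670×10⁻⁸×8.09004×10⁻⁴×(566.35⁴ − 317.4⁴).
T⁴ − T₀⁴ = 1.02882×10¹¹ − 1.01491×10¹⁰ = 9.27329×10¹⁰ K⁴, so P_net = 1.21 W.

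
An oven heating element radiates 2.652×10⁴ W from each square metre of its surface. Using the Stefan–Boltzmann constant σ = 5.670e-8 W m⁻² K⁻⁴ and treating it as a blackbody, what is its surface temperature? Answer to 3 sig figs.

I = σT⁴, so T = (I/σ)^(1/4) = (2.652×10⁴/(5.670×10⁻⁸))^(1/4) = 827 K.

T ≈ 827 K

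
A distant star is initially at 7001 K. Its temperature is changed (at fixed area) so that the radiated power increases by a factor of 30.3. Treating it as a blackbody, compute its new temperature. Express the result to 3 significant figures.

T₂ ≈ 1.64×10⁴ K

P ∝ T⁴, so T₂/T₁ = (P₂/P₁)^(1/4) = (30.3)^(1/4) = 2.34618.
T₂ = 7001 × 2.34618 = 1.64×10⁴ K.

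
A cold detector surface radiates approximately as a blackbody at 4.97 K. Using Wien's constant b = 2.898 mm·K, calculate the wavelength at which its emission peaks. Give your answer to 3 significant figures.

λ_max ≈ 5.83×10⁻⁴ m

Wien's displacement law: λ_max = b/T = (2.898×10⁻³ m·K)/(4.97 K) = 5.831×10⁻⁴ m.
That is 5.83×10⁻⁴ m, in the infrared range.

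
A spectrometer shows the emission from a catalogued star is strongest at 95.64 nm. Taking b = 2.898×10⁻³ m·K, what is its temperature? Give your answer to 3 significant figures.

T ≈ 3.03×10⁴ K

Wien's law gives T = b/λ_max = (2.898×10⁻³ m·K)/(9.564×10⁻⁸ m) = 3.03×10⁴ K.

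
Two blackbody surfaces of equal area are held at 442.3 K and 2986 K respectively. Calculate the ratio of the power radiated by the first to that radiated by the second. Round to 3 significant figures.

With equal areas, P₁/P₂ = (T₁/T₂)⁴ = (442.3/2986)⁴ = 4.81×10⁻⁴.

P₁/P₂ ≈ 4.81×10⁻⁴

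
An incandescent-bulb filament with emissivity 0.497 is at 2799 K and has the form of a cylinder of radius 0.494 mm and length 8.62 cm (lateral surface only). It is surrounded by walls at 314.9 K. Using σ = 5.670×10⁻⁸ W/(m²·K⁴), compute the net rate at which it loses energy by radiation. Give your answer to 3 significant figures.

Net loss ≈ 463 W

Lateral area A = 2πrL = 2π×4.94×10⁻⁴×0.0862 = 2.67556×10⁻⁴ m².
Net radiated power P_net = εσA(T⁴ − T₀⁴) = 0.497×5.670×10⁻⁸×2.67556×10⁻⁴×(2799⁴ − 314.9⁴).
T⁴ − T₀⁴ = 6.13778×10¹³ − 9.83310×10⁹ = 6.13680×10¹³ K⁴, so P_net = 463 W.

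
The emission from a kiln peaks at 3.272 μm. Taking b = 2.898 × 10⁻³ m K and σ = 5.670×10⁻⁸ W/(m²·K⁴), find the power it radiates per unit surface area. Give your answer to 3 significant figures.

I ≈ 3.49×10⁴ W/m²

Wien's law: T = b/λ_max = 2.898×10⁻³/3.272×10⁻⁶ = 885.697 K.
Then I = σT⁴ = 5.670×10⁻⁸×(885.697)⁴ = 3.49×10⁴ W/m².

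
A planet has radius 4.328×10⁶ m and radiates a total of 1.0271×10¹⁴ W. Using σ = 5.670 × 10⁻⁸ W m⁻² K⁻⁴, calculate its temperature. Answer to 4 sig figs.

T ≈ 52.67 K

Surface area A = 4πR² = 4π(4.328×10⁶ m)² = 2.35388×10¹⁴ m².
P = σAT⁴ ⇒ T = (P/(σA))^(1/4) = (1.0271×10¹⁴/(5.670×10⁻⁸×2.35388×10¹⁴))^(1/4) = 52.67 K.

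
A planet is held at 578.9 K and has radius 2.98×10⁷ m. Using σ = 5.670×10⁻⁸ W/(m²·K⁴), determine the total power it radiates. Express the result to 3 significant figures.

Surface area A = 4πR² = 4π(2.98×10⁷ m)² = 1.11594×10¹⁶ m².
P = σAT⁴ = 5.670×10⁻⁸ × 1.11594×10¹⁶ × (578.9)⁴ = 7.11×10¹⁹ W.

P ≈ 7.11×10¹⁹ W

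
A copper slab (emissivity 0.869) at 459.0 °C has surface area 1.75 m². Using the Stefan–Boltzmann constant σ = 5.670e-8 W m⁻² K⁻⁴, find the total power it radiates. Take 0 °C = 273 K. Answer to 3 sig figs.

P ≈ 2.48×10⁴ W

T = 459.0 °C + 273 = 732.0 K.
Area A = 1.75 m².
P = εσAT⁴ = 0.869 × 5.670×10⁻⁸ × 1.75 × (732.0)⁴ = 2.48×10⁴ W.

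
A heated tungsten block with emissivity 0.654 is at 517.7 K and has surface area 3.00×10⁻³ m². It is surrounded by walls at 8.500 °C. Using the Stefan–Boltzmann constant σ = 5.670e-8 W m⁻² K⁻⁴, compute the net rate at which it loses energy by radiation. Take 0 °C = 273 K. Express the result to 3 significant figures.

Net loss ≈ 7.29 W

Surroundings: T = 8.500 °C + 273 = 281.500 K.
Area A = 3.00×10⁻³ m².
Net radiated power P_net = εσA(T⁴ − T₀⁴) = 0.654×5.670×10⁻⁸×3.00×10⁻³×(517.7⁴ − 281.500⁴).
T⁴ − T₀⁴ = 7.18311×10¹⁰ − 6.27933×10⁹ = 6.55518×10¹⁰ K⁴, so P_net = 7.29 W.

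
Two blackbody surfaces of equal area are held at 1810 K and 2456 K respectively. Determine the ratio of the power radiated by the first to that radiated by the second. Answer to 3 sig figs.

P₁/P₂ ≈ 0.295

With equal areas, P₁/P₂ = (T₁/T₂)⁴ = (1810/2456)⁴ = 0.295.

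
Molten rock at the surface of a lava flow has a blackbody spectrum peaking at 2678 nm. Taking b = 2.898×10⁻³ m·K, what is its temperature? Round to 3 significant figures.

Wien's law gives T = b/λ_max = (2.898×10⁻³ m·K)/(2.678×10⁻⁶ m) = 1.08×10³ K.

T ≈ 1.08×10³ K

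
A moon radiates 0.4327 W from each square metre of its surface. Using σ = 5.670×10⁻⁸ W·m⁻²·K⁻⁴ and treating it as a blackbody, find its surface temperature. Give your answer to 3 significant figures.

T ≈ 52.6 K

I = σT⁴, so T = (I/σ)^(1/4) = (0.4327/(5.670×10⁻⁸))^(1/4) = 52.6 K.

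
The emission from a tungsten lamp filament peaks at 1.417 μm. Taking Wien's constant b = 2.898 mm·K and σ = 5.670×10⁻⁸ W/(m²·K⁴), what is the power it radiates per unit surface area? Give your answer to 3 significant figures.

Wien's law: T = b/λ_max = 2.898×10⁻³/1.417×10⁻⁶ = 2045.17 K.
Then I = σT⁴ = 5.670×10⁻⁸×(2045.17)⁴ = 9.92×10⁵ W/m².

I ≈ 9.92×10⁵ W/m²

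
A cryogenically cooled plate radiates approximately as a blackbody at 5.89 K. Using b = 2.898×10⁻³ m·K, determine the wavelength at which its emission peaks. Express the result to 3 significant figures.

Wien's displacement law: λ_max = b/T = (2.898×10⁻³ m·K)/(5.89 K) = 4.920×10⁻⁴ m.
That is 4.92×10⁻⁴ m, in the infrared range.

λ_max ≈ 4.92×10⁻⁴ m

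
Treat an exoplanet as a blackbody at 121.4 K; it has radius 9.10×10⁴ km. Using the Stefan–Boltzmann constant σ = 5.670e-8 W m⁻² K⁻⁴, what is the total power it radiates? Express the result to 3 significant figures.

Surface area A = 4πR² = 4π(9.10×10⁷ m)² = 1.04062×10¹⁷ m².
P = σAT⁴ = 5.670×10⁻⁸ × 1.04062×10¹⁷ × (121.4)⁴ = 1.28×10¹⁸ W.

P ≈ 1.28×10¹⁸ W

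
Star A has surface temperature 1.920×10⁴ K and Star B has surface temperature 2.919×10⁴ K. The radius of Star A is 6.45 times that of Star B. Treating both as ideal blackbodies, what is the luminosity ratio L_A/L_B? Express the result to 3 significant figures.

L ∝ R²T⁴, so L_A/L_B = (R_A/R_B)²(T_A/T_B)⁴ = (6.45)² × (1.920×10⁴/2.919×10⁴)⁴ = 41.6025 × 0.187184 = 7.79.

L_A/L_B ≈ 7.79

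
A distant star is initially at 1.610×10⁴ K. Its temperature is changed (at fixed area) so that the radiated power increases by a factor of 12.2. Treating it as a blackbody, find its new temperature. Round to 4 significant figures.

T₂ ≈ 3.009×10⁴ K

P ∝ T⁴, so T₂/T₁ = (P₂/P₁)^(1/4) = (12.2)^(1/4) = 1.86892.
T₂ = 1.610×10⁴ × 1.86892 = 3.009×10⁴ K.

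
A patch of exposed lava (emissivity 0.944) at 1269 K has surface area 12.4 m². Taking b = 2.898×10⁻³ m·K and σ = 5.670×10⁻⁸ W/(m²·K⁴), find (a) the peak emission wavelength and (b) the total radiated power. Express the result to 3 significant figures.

(a) λ_max = b/T = 2.898×10⁻³/1269 = 2.284×10⁻⁶ m = 2.28 μm.
Area A = 12.4 m².
(b) P = εσAT⁴ = 0.944×5.670×10⁻⁸×12.4×(1269)⁴ = 1.72×10⁶ W.

λ_max ≈ 2.28 μm; P ≈ 1.72×10⁶ W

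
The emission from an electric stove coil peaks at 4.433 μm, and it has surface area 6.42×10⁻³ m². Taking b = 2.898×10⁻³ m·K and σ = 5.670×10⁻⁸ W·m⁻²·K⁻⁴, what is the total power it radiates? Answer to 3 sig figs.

P ≈ 66.5 W

Wien's law: T = b/λ_max = 2.898×10⁻³/4.433×10⁻⁶ = 653.733 K.
Area A = 6.42×10⁻³ m².
Then P = σAT⁴ = 5.670×10⁻⁸×6.42×10⁻³×(653.733)⁴ = 66.5 W.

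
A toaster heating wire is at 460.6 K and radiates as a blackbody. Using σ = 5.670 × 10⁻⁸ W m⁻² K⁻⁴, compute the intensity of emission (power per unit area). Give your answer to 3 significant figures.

Stefan–Boltzmann: I = σT⁴ = 5.670×10⁻⁸ × (460.6)⁴ = 2.55×10³ W/m².

I ≈ 2.55×10³ W/m²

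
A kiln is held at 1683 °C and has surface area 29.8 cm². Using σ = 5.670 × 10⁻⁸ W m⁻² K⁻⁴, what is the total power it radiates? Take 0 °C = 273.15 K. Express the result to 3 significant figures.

T = 1683 °C + 273.15 = 1956.15 K.
Area A = 29.8 cm² = 2.98×10⁻³ m².
P = σAT⁴ = 5.670×10⁻⁸ × 2.98×10⁻³ × (1956.15)⁴ = 2.47×10³ W.

P ≈ 2.47×10³ W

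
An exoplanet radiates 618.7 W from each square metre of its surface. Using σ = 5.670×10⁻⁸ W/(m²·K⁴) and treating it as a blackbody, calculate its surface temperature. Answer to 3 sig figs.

I = σT⁴, so T = (I/σ)^(1/4) = (618.7/(5.670×10⁻⁸))^(1/4) = 323 K.

T ≈ 323 K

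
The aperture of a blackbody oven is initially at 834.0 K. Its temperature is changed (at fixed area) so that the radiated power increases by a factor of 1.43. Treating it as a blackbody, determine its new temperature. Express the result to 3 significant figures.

T₂ ≈ 912 K

P ∝ T⁴, so T₂/T₁ = (P₂/P₁)^(1/4) = (1.43)^(1/4) = 1.09354.
T₂ = 834.0 × 1.09354 = 912 K.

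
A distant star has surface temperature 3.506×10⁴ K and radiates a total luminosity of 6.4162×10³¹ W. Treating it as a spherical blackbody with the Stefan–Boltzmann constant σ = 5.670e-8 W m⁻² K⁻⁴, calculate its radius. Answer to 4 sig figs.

R ≈ 7.720×10⁹ m

L = 4πR²σT⁴ ⇒ R = √(L/(4πσT⁴)).
σT⁴ = 8.56704×10¹⁰ W/m², so R = √(6.4162×10³¹/(4π×8.56704×10¹⁰)) = 7.720×10⁹ m.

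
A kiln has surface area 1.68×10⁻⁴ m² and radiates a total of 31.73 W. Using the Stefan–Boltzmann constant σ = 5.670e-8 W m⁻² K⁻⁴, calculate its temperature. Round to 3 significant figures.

T ≈ 1.35×10³ K

Area A = 1.68×10⁻⁴ m².
P = σAT⁴ ⇒ T = (P/(σA))^(1/4) = (31.73/(5.670×10⁻⁸×1.68×10⁻⁴))^(1/4) = 1.35×10³ K.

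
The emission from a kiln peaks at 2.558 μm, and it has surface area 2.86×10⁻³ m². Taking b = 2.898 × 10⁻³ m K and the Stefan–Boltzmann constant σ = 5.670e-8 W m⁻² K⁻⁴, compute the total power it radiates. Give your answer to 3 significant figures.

P ≈ 267 W

Wien's law: T = b/λ_max = 2.898×10⁻³/2.558×10⁻⁶ = 1132.92 K.
Area A = 2.86×10⁻³ m².
Then P = σAT⁴ = 5.670×10⁻⁸×2.86×10⁻³×(1132.92)⁴ = 267 W.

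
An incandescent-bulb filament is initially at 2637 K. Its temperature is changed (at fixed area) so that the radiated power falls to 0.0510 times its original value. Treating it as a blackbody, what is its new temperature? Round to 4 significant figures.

T₂ ≈ 1253 K

P ∝ T⁴, so T₂/T₁ = (P₂/P₁)^(1/4) = (0.0510)^(1/4) = 0.475218.
T₂ = 2637 × 0.475218 = 1253 K.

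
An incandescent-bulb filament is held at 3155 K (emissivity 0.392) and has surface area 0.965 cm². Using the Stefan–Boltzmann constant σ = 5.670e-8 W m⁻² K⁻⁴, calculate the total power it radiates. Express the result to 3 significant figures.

Area A = 0.965 cm² = 9.65×10⁻⁵ m².
P = εσAT⁴ = 0.392 × 5.670×10⁻⁸ × 9.65×10⁻⁵ × (3155)⁴ = 213 W.

P ≈ 213 W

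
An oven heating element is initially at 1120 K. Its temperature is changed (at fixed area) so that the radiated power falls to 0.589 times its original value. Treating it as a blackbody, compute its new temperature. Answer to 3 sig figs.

T₂ ≈ 981 K

P ∝ T⁴, so T₂/T₁ = (P₂/P₁)^(1/4) = (0.589)^(1/4) = 0.876050.
T₂ = 1120 × 0.876050 = 981 K.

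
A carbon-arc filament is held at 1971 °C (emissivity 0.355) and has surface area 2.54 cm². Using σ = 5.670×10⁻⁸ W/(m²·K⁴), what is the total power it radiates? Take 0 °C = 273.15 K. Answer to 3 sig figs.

T = 1971 °C + 273.15 = 2244.15 K.
Area A = 2.54 cm² = 2.54×10⁻⁴ m².
P = εσAT⁴ = 0.355 × 5.670×10⁻⁸ × 2.54×10⁻⁴ × (2244.15)⁴ = 130 W.

P ≈ 130 W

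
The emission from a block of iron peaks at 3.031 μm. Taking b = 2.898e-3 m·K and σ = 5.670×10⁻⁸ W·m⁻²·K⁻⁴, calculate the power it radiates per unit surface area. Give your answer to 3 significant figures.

I ≈ 4.74×10⁴ W/m²

Wien's law: T = b/λ_max = 2.898×10⁻³/3.031×10⁻⁶ = 956.120 K.
Then I = σT⁴ = 5.670×10⁻⁸×(956.120)⁴ = 4.74×10⁴ W/m².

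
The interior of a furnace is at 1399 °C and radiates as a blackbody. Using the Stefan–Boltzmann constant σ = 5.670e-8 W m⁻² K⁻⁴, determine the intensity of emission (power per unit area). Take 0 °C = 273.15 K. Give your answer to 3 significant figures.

I ≈ 4.43×10⁵ W/m²

T = 1399 °C + 273.15 = 1672.15 K.
Stefan–Boltzmann: I = σT⁴ = 5.670×10⁻⁸ × (1672.15)⁴ = 4.43×10⁵ W/m².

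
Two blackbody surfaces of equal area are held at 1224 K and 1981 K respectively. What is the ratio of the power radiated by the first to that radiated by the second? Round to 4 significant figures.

With equal areas, P₁/P₂ = (T₁/T₂)⁴ = (1224/1981)⁴ = 0.1457.

P₁/P₂ ≈ 0.1457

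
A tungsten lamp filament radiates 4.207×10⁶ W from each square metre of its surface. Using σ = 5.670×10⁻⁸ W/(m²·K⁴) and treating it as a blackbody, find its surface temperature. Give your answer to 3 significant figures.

I = σT⁴, so T = (I/σ)^(1/4) = (4.207×10⁶/(5.670×10⁻⁸))^(1/4) = 2.93×10³ K.

T ≈ 2.93×10³ K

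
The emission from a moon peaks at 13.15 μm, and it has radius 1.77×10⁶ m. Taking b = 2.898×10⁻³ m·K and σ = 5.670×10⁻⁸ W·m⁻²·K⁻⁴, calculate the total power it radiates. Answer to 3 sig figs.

Wien's law: T = b/λ_max = 2.898×10⁻³/1.315×10⁻⁵ = 220.380 K.
Surface area A = 4πR² = 4π(1.77×10⁶ m)² = 3.93692×10¹³ m².
Then P = σAT⁴ = 5.670×10⁻⁸×3.93692×10¹³×(220.380)⁴ = 5.27×10¹⁵ W.

P ≈ 5.27×10¹⁵ W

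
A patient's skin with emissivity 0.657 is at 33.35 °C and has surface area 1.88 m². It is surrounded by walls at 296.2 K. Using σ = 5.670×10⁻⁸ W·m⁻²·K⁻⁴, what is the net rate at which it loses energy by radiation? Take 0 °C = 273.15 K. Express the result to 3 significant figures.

Net loss ≈ 79.0 W

T = 33.35 °C + 273.15 = 306.50 K.
Area A = 1.88 m².
Net radiated power P_net = εσA(T⁴ − T₀⁴) = 0.657×5.670×10⁻⁸×1.88×(306.50⁴ − 296.2⁴).
T⁴ − T₀⁴ = 8.82515×10⁹ − 7.69733×10⁹ = 1.12782×10⁹ K⁴, so P_net = 79.0 W.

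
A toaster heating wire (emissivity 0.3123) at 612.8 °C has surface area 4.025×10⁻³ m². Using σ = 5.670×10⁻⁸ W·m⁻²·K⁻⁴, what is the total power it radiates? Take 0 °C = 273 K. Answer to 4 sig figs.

P ≈ 43.88 W

T = 612.8 °C + 273 = 885.8 K.
Area A = 4.025×10⁻³ m².
P = εσAT⁴ = 0.3123 × 5.670×10⁻⁸ × 4.025×10⁻³ × (885.8)⁴ = 43.88 W.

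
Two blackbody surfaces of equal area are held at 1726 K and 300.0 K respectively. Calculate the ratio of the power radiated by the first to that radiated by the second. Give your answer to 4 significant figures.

P₁/P₂ ≈ 1096

With equal areas, P₁/P₂ = (T₁/T₂)⁴ = (1726/300.0)⁴ = 1096.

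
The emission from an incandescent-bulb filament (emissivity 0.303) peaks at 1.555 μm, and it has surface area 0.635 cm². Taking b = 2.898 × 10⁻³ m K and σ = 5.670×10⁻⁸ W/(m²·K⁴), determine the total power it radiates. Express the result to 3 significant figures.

Wien's law: T = b/λ_max = 2.898×10⁻³/1.555×10⁻⁶ = 1863.67 K.
Area A = 0.635 cm² = 6.35×10⁻⁵ m².
Then P = εσAT⁴ = 0.303×5.670×10⁻⁸×6.35×10⁻⁵×(1863.67)⁴ = 13.2 W.

P ≈ 13.2 W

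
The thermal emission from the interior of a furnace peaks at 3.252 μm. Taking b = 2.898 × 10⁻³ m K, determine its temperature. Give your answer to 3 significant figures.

Wien's law gives T = b/λ_max = (2.898×10⁻³ m·K)/(3.252×10⁻⁶ m) = 891 K.

T ≈ 891 K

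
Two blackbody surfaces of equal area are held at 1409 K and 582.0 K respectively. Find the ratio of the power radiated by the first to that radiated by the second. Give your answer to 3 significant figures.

P₁/P₂ ≈ 34.4

With equal areas, P₁/P₂ = (T₁/T₂)⁴ = (1409/582.0)⁴ = 34.4.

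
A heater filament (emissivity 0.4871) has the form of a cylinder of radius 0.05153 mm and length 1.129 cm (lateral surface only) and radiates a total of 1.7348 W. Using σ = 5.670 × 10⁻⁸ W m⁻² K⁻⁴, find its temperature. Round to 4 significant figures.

T ≈ 2036 K

Lateral area A = 2πrL = 2π×5.153×10⁻⁵×0.01129 = 3.65539×10⁻⁶ m².
P = εσAT⁴ ⇒ T = (P/(εσA))^(1/4) = (1.7348/(0.4871×5.670×10⁻⁸×3.65539×10⁻⁶))^(1/4) = 2036 K.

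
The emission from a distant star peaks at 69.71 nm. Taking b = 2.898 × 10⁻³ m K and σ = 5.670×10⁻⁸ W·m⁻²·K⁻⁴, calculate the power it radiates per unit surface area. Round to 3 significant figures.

I ≈ 1.69×10¹¹ W/m²

Wien's law: T = b/λ_max = 2.898×10⁻³/6.971×10⁻⁸ = 41572.2 K.
Then I = σT⁴ = 5.670×10⁻⁸×(41572.2)⁴ = 1.69×10¹¹ W/m².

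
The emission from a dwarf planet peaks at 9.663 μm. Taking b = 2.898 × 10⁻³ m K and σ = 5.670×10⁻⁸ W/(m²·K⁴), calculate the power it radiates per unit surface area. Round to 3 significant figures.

Wien's law: T = b/λ_max = 2.898×10⁻³/9.663×10⁻⁶ = 299.907 K.
Then I = σT⁴ = 5.670×10⁻⁸×(299.907)⁴ = 459 W/m².

I ≈ 459 W/m²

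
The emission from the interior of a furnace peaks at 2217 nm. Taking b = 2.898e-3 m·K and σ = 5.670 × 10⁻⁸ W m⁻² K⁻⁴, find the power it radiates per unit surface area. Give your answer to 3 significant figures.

I ≈ 1.66×10⁵ W/m²

Wien's law: T = b/λ_max = 2.898×10⁻³/2.217×10⁻⁶ = 1307.17 K.
Then I = σT⁴ = 5.670×10⁻⁸×(1307.17)⁴ = 1.66×10⁵ W/m².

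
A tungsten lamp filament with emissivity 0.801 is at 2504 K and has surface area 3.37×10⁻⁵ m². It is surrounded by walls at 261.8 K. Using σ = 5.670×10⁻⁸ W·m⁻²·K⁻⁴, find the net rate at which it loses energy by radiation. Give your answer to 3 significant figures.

Net loss ≈ 60.2 W

Area A = 3.37×10⁻⁵ m².
Net radiated power P_net = εσA(T⁴ − T₀⁴) = 0.801×5.670×10⁻⁸×3.37×10⁻⁵×(2504⁴ − 261.8⁴).
T⁴ − T₀⁴ = 3.93131×10¹³ − 4.69763×10⁹ = 3.93084×10¹³ K⁴, so P_net = 60.2 W.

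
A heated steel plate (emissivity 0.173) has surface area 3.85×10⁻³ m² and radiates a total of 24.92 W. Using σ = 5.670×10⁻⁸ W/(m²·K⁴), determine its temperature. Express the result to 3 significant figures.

T ≈ 901 K

Area A = 3.85×10⁻³ m².
P = εσAT⁴ ⇒ T = (P/(εσA))^(1/4) = (24.92/(0.173×5.670×10⁻⁸×3.85×10⁻³))^(1/4) = 901 K.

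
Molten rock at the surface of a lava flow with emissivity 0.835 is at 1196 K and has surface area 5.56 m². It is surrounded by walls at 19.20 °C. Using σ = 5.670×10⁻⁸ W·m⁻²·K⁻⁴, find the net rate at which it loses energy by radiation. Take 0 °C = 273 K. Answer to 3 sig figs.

Net loss ≈ 5.37×10⁵ W

Surroundings: T = 19.20 °C + 273 = 292.20 K.
Area A = 5.56 m².
Net radiated power P_net = εσA(T⁴ − T₀⁴) = 0.835×5.670×10⁻⁸×5.56×(1196⁴ − 292.20⁴).
T⁴ − T₀⁴ = 2.04609×10¹² − 7.28989×10⁹ = 2.03880×10¹² K⁴, so P_net = 5.37×10⁵ W.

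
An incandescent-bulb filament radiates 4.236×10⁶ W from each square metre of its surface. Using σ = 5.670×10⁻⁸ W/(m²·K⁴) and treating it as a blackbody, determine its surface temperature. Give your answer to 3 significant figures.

T ≈ 2.94×10³ K

I = σT⁴, so T = (I/σ)^(1/4) = (4.236×10⁶/(5.670×10⁻⁸))^(1/4) = 2.94×10³ K.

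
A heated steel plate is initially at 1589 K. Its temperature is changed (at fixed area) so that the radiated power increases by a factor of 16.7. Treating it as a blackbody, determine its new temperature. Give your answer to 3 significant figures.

T₂ ≈ 3.21×10³ K

P ∝ T⁴, so T₂/T₁ = (P₂/P₁)^(1/4) = (16.7)^(1/4) = 2.02153.
T₂ = 1589 × 2.02153 = 3.21×10³ K.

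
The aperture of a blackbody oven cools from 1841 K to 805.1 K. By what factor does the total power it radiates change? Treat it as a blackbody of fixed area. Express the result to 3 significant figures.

P₂/P₁ ≈ 0.0366

P ∝ T⁴, so P₂/P₁ = (T₂/T₁)⁴ = (805.1/1841)⁴ = (0.437317)⁴ = 0.0366.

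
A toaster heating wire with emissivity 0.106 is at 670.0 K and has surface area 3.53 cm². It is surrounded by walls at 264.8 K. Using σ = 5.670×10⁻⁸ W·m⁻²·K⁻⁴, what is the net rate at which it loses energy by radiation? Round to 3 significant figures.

Net loss ≈ 0.417 W

Area A = 3.53 cm² = 3.53×10⁻⁴ m².
Net radiated power P_net = εσA(T⁴ − T₀⁴) = 0.106×5.670×10⁻⁸×3.53×10⁻⁴×(670.0⁴ − 264.8⁴).
T⁴ − T₀⁴ = 2.01511×10¹¹ − 4.91668×10⁹ = 1.96594×10¹¹ K⁴, so P_net = 0.417 W.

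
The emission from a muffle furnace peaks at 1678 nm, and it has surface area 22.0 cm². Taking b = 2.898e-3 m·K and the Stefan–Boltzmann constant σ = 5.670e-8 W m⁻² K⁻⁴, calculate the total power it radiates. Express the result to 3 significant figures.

P ≈ 1.11×10³ W

Wien's law: T = b/λ_max = 2.898×10⁻³/1.678×10⁻⁶ = 1727.06 K.
Area A = 22.0 cm² = 2.20×10⁻³ m².
Then P = σAT⁴ = 5.670×10⁻⁸×2.20×10⁻³×(1727.06)⁴ = 1.11×10³ W.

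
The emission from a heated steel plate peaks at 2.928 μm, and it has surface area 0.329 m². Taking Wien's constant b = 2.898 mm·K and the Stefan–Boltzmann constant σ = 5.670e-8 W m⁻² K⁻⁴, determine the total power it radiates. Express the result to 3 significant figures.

Wien's law: T = b/λ_max = 2.898×10⁻³/2.928×10⁻⁶ = 989.754 K.
Area A = 0.329 m².
Then P = σAT⁴ = 5.670×10⁻⁸×0.329×(989.754)⁴ = 1.79×10⁴ W.

P ≈ 1.79×10⁴ W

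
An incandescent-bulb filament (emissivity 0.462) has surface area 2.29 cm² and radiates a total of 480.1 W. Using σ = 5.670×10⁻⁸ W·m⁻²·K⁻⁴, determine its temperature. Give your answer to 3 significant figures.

T ≈ 2.99×10³ K

Area A = 2.29 cm² = 2.29×10⁻⁴ m².
P = εσAT⁴ ⇒ T = (P/(εσA))^(1/4) = (480.1/(0.462×5.670×10⁻⁸×2.29×10⁻⁴))^(1/4) = 2.99×10³ K.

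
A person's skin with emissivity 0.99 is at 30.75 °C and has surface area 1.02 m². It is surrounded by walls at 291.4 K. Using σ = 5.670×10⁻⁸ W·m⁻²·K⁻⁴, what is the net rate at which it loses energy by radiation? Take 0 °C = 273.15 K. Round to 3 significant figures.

T = 30.75 °C + 273.15 = 303.90 K.
Area A = 1.02 m².
Net radiated power P_net = εσA(T⁴ − T₀⁴) = 0.99×5.670×10⁻⁸×1.02×(303.90⁴ − 291.4⁴).
T⁴ − T₀⁴ = 8.52948×10⁹ − 7.21038×10⁹ = 1.31910×10⁹ K⁴, so P_net = 75.5 W.

Net loss ≈ 75.5 W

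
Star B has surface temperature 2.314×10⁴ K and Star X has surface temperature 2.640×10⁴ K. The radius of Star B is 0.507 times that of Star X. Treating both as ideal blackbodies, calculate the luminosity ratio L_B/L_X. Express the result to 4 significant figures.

L_B/L_X ≈ 0.1517

L ∝ R²T⁴, so L_B/L_X = (R_B/R_X)²(T_B/T_X)⁴ = (0.507)² × (2.314×10⁴/2.640×10⁴)⁴ = 0.257049 × 0.590252 = 0.1517.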